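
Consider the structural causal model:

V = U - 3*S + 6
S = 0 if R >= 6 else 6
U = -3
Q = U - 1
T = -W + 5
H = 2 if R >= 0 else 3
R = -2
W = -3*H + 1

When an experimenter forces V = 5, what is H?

Under do(V=5), the mechanism V = U - 3*S + 6 is discarded; V is fixed at 5.
No directed path runs from V to H, so H keeps its natural value.
H = 2 if R >= 0 else 3  [with R=-2]  = 3

3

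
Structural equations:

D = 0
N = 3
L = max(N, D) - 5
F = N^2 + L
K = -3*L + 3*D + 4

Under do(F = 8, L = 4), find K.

The joint intervention fixes F = 8, L = 4, removing each variable's own equation.
K = -3*L + 3*D + 4  [with L=4, D=0]  = -8

-8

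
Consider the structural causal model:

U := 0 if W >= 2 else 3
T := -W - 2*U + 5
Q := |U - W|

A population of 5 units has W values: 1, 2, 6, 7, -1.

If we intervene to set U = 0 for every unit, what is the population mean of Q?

The intervention sets U=0 in all 5 units regardless of W. Recomputing Q per unit gives 1, 2, 6, 7, 1; average 3.4.

3.4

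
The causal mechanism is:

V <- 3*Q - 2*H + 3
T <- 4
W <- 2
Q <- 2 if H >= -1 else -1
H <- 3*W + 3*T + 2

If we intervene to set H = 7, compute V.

-5

do(H=7) replaces the equation H <- 3*W + 3*T + 2 with the constant H = 7.
Q = 2 if H >= -1 else -1  [with H=7]  = 2
V = 3*Q - 2*H + 3  [with Q=2, H=7]  = -5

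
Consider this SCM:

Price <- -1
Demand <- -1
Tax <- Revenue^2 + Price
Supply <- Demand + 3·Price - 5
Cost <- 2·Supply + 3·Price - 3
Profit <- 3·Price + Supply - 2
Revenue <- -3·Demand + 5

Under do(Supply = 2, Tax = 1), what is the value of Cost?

Setting Supply = 2, Tax = 1 by intervention discards those variables' equations.
Cost = 2·Supply + 3·Price - 3  [with Supply=2, Price=-1]  = -2

-2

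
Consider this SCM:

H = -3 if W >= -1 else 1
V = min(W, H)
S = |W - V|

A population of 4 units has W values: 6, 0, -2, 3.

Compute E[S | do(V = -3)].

4.75

Under do(V=-3), V's equation is replaced by V=-3 for every unit. Per-unit S: 9, 3, 1, 6. Mean = 4.75.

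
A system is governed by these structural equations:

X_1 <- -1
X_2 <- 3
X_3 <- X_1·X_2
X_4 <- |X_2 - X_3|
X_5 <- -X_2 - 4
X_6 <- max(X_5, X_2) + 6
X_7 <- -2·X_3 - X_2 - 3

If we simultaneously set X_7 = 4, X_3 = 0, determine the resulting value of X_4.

3

The joint intervention fixes X_7 = 4, X_3 = 0, removing each variable's own equation.
X_4 = |X_2 - X_3|  [with X_2=3, X_3=0]  = 3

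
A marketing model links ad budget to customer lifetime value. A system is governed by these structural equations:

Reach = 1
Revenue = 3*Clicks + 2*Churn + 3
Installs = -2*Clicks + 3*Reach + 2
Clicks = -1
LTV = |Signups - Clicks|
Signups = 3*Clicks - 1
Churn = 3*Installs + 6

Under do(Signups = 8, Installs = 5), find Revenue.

The joint intervention fixes Signups = 8, Installs = 5, removing each variable's own equation.
Churn = 3*Installs + 6  [with Installs=5]  = 21
Revenue = 3*Clicks + 2*Churn + 3  [with Clicks=-1, Churn=21]  = 42

42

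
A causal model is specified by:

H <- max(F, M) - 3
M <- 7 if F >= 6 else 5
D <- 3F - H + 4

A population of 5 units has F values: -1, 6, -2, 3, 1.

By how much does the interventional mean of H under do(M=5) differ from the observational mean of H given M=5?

do(M=5) breaks M's dependence on F. With M=5 fixed, H across the units is 2, 3, 2, 2, 2, mean 2.2.
Observing M=5 restricts to units where M's equation naturally yields 5: F ∈ {-1, -2, 3, 1}. In that subpopulation H = 2, 2, 2, 2, mean 2.
Difference = 2.2 − 2 = 0.2.

0.2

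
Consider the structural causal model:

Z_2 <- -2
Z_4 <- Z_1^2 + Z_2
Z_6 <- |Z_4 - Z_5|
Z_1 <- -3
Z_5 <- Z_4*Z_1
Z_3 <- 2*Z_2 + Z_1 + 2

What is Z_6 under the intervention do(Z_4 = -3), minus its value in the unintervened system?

-16

Under do(Z_4=-3), the mechanism Z_4 <- Z_1^2 + Z_2 is discarded; Z_4 is fixed at -3.
Z_5 = Z_4*Z_1  [with Z_4=-3, Z_1=-3]  = 9
Z_6 = |Z_4 - Z_5|  [with Z_4=-3, Z_5=9]  = 12
Without intervention: Z_4 = Z_1^2 + Z_2  [with Z_1=-3, Z_2=-2]  = 7; Z_5 = Z_4*Z_1  [with Z_4=7, Z_1=-3]  = -21; Z_6 = |Z_4 - Z_5|  [with Z_4=7, Z_5=-21]  = 28.
Change = 12 − 28 = -16.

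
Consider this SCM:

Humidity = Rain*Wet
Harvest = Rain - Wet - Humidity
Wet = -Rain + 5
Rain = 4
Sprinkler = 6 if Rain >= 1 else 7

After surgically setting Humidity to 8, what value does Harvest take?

Intervening sets Humidity = 8 and removes its equation (Humidity = Rain*Wet).
Wet = -Rain + 5  [with Rain=4]  = 1
Harvest = Rain - Wet - Humidity  [with Rain=4, Wet=1, Humidity=8]  = -5

-5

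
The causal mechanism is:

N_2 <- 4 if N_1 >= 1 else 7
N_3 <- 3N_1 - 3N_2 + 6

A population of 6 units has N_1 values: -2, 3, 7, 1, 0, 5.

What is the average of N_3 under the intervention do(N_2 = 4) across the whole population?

1

The intervention sets N_2=4 in all 6 units regardless of N_1. Recomputing N_3 per unit gives -12, 3, 15, -3, -6, 9; average 1.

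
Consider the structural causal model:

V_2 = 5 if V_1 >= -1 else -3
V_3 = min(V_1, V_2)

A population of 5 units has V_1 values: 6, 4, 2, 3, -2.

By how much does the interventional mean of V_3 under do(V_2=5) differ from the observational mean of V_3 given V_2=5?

-1.1

Under do(V_2=5), V_2's equation is replaced by V_2=5 for every unit. Per-unit V_3: 5, 4, 2, 3, -2. Mean = 2.4.
Observing V_2=5 restricts to units where V_2's equation naturally yields 5: V_1 ∈ {6, 4, 2, 3}. In that subpopulation V_3 = 5, 4, 2, 3, mean 3.5.
Difference = 2.4 − 3.5 = -1.1.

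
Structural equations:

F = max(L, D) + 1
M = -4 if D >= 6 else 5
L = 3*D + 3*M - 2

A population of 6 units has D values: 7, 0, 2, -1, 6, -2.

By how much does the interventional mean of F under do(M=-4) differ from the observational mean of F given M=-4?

The intervention sets M=-4 in all 6 units regardless of D. Recomputing F per unit gives 8, 1, 3, 0, 7, -1; average 3.
E[F|M=-4] averages over only the 2 units with M=-4 (D = 7, 6): F = 8, 7, mean 7.5.
Difference = 3 − 7.5 = -4.5.

-4.5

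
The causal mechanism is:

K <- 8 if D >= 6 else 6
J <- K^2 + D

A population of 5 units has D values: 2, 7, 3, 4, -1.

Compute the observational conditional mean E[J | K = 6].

Conditioning on K=6 selects the 4 unit(s) with D ∈ {2, 3, 4, -1}. Their J values: 38, 39, 40, 35. Mean = 38.

38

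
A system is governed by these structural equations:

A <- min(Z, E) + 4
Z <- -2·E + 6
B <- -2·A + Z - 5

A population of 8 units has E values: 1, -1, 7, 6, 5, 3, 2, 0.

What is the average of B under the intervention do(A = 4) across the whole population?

-12.75

Under do(A=4), A's equation is replaced by A=4 for every unit. Per-unit B: -9, -5, -21, -19, -17, -13, -11, -7. Mean = -12.75.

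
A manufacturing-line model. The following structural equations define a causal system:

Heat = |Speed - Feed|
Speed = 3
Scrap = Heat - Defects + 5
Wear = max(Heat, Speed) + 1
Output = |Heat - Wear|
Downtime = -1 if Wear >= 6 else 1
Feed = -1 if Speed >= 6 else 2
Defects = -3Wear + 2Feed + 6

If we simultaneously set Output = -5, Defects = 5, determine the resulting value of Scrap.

Setting Output = -5, Defects = 5 by intervention discards those variables' equations.
Feed = -1 if Speed >= 6 else 2  [with Speed=3]  = 2
Heat = |Speed - Feed|  [with Speed=3, Feed=2]  = 1
Scrap = Heat - Defects + 5  [with Heat=1, Defects=5]  = 1

1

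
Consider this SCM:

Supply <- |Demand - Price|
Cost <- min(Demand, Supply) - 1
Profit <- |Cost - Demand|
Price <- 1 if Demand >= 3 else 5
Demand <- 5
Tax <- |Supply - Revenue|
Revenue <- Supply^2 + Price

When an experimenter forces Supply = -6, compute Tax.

43

The intervention breaks the incoming arrows to Supply: Supply <- |Demand - Price| no longer applies, and Supply = -6.
Price = 1 if Demand >= 3 else 5  [with Demand=5]  = 1
Revenue = Supply^2 + Price  [with Supply=-6, Price=1]  = 37
Tax = |Supply - Revenue|  [with Supply=-6, Revenue=37]  = 43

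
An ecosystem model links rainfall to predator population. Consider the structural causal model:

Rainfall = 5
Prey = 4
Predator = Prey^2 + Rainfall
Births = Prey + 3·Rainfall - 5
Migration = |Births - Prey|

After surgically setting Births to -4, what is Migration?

8

Intervening sets Births = -4 and removes its equation (Births = Prey + 3·Rainfall - 5).
Migration = |Births - Prey|  [with Births=-4, Prey=4]  = 8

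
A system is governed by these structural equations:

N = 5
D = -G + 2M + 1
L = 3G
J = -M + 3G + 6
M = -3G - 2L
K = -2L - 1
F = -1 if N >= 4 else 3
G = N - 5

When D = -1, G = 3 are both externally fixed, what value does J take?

Under do(D = -1, G = 3), each intervened variable's structural equation is replaced by its fixed value.
L = 3G  [with G=3]  = 9
M = -3G - 2L  [with G=3, L=9]  = -27
J = -M + 3G + 6  [with M=-27, G=3]  = 42

42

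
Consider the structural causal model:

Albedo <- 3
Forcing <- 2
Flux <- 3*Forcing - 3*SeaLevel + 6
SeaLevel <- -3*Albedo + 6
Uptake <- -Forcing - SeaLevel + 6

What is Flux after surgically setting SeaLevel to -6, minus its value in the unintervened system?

The intervention breaks the incoming arrows to SeaLevel: SeaLevel <- -3*Albedo + 6 no longer applies, and SeaLevel = -6.
Flux = 3*Forcing - 3*SeaLevel + 6  [with Forcing=2, SeaLevel=-6]  = 30
Without intervention: SeaLevel = -3*Albedo + 6  [with Albedo=3]  = -3; Flux = 3*Forcing - 3*SeaLevel + 6  [with Forcing=2, SeaLevel=-3]  = 21.
Change = 30 − 21 = 9.

9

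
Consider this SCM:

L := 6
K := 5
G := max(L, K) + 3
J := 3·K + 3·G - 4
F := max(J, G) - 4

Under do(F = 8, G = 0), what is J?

11

Under do(F = 8, G = 0), each intervened variable's structural equation is replaced by its fixed value.
J = 3·K + 3·G - 4  [with K=5, G=0]  = 11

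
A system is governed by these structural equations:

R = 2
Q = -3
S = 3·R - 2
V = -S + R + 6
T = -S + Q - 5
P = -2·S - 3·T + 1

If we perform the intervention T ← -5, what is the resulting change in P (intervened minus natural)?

The intervention breaks the incoming arrows to T: T = -S + Q - 5 no longer applies, and T = -5.
S = 3·R - 2  [with R=2]  = 4
P = -2·S - 3·T + 1  [with S=4, T=-5]  = 8
Without intervention: S = 3·R - 2  [with R=2]  = 4; T = -S + Q - 5  [with S=4, Q=-3]  = -12; P = -2·S - 3·T + 1  [with S=4, T=-12]  = 29.
Change = 8 − 29 = -21.

-21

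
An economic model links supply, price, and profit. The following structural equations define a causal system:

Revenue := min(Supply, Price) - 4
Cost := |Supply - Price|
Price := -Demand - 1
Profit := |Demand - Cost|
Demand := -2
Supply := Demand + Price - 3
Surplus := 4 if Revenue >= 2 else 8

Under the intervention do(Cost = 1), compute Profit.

Under do(Cost=1), the mechanism Cost := |Supply - Price| is discarded; Cost is fixed at 1.
Profit = |Demand - Cost|  [with Demand=-2, Cost=1]  = 3

3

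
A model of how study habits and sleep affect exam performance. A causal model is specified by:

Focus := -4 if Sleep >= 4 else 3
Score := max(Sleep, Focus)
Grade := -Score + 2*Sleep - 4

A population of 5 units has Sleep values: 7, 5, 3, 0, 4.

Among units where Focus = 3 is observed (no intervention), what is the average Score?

Conditioning on Focus=3 selects the 2 unit(s) with Sleep ∈ {3, 0}. Their Score values: 3, 3. Mean = 3.

3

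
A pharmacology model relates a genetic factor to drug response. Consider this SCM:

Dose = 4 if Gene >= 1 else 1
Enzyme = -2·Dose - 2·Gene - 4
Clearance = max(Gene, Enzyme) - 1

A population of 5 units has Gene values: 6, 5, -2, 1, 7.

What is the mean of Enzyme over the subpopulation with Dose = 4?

-21.5

E[Enzyme|Dose=4] averages over only the 4 units with Dose=4 (Gene = 6, 5, 1, 7): Enzyme = -24, -22, -14, -26, mean -21.5.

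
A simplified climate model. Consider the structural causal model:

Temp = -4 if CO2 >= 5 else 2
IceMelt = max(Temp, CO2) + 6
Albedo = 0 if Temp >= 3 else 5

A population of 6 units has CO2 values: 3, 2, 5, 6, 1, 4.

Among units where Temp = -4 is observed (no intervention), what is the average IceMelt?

11.5

Observing Temp=-4 restricts to units where Temp's equation naturally yields -4: CO2 ∈ {5, 6}. In that subpopulation IceMelt = 11, 12, mean 11.5.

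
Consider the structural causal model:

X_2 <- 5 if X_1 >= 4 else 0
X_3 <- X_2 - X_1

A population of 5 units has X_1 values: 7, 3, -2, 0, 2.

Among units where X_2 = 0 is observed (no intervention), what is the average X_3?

Observing X_2=0 restricts to units where X_2's equation naturally yields 0: X_1 ∈ {3, -2, 0, 2}. In that subpopulation X_3 = -3, 2, 0, -2, mean -0.75.

-0.75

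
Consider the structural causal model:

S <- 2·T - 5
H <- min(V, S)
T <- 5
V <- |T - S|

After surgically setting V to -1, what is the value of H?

The intervention breaks the incoming arrows to V: V <- |T - S| no longer applies, and V = -1.
S = 2·T - 5  [with T=5]  = 5
H = min(V, S)  [with V=-1, S=5]  = -1

-1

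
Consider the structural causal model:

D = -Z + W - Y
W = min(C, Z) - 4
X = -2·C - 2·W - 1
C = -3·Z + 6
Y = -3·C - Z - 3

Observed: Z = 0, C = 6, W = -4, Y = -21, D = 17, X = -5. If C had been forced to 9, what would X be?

Under do(C=9), the mechanism C = -3·Z + 6 is discarded; C is fixed at 9.
W = min(C, Z) - 4  [with C=9, Z=0]  = -4
X = -2·C - 2·W - 1  [with C=9, W=-4]  = -11

-11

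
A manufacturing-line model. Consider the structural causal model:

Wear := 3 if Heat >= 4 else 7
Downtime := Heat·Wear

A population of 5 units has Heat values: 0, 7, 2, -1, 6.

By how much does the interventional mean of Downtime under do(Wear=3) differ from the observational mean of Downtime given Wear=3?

-11.1

Under do(Wear=3), Wear's equation is replaced by Wear=3 for every unit. Per-unit Downtime: 0, 21, 6, -3, 18. Mean = 8.4.
E[Downtime|Wear=3] averages over only the 2 units with Wear=3 (Heat = 7, 6): Downtime = 21, 18, mean 19.5.
Difference = 8.4 − 19.5 = -11.1.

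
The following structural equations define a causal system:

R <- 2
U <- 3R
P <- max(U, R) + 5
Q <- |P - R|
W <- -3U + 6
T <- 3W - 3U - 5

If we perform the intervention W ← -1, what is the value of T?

The intervention breaks the incoming arrows to W: W <- -3U + 6 no longer applies, and W = -1.
U = 3R  [with R=2]  = 6
T = 3W - 3U - 5  [with W=-1, U=6]  = -26

-26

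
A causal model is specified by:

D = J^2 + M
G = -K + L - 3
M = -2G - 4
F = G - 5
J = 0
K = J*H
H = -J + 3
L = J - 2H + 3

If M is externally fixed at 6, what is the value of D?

Intervening sets M = 6 and removes its equation (M = -2G - 4).
D = J^2 + M  [with J=0, M=6]  = 6

6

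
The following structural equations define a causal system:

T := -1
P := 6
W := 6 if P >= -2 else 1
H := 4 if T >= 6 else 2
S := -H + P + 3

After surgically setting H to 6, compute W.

Under do(H=6), the mechanism H := 4 if T >= 6 else 2 is discarded; H is fixed at 6.
Since W is not a descendant of the intervened variable, it is unaffected.
W = 6 if P >= -2 else 1  [with P=6]  = 6

6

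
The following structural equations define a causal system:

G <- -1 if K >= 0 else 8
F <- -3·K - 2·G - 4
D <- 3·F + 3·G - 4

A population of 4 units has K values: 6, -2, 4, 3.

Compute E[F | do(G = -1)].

do(G=-1) breaks G's dependence on K. With G=-1 fixed, F across the units is -20, 4, -14, -11, mean -10.25.

-10.25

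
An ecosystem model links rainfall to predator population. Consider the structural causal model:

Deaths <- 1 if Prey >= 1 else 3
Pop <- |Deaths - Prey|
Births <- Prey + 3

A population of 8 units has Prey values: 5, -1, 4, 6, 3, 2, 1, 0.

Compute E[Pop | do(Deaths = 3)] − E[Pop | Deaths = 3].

Every unit gets Deaths=3 under the intervention. Pop values become 2, 4, 1, 3, 0, 1, 2, 3; E[Pop|do(Deaths=3)] = 2.
E[Pop|Deaths=3] averages over only the 2 units with Deaths=3 (Prey = -1, 0): Pop = 4, 3, mean 3.5.
Difference = 2 − 3.5 = -1.5.

-1.5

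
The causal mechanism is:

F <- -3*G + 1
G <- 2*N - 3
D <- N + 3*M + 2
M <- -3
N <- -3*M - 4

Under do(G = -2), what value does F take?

Intervening sets G = -2 and removes its equation (G <- 2*N - 3).
F = -3*G + 1  [with G=-2]  = 7

7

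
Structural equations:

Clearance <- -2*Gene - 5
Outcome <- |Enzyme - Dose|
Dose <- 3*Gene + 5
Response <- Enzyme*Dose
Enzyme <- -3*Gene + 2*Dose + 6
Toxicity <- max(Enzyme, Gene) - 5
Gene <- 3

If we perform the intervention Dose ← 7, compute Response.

77

Under do(Dose=7), the mechanism Dose <- 3*Gene + 5 is discarded; Dose is fixed at 7.
Enzyme = -3*Gene + 2*Dose + 6  [with Gene=3, Dose=7]  = 11
Response = Enzyme*Dose  [with Enzyme=11, Dose=7]  = 77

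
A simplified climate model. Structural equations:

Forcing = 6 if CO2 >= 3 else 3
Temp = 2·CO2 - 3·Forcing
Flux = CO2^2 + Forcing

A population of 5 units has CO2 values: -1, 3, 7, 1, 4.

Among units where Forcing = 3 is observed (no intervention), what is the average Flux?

Observing Forcing=3 restricts to units where Forcing's equation naturally yields 3: CO2 ∈ {-1, 1}. In that subpopulation Flux = 4, 4, mean 4.

4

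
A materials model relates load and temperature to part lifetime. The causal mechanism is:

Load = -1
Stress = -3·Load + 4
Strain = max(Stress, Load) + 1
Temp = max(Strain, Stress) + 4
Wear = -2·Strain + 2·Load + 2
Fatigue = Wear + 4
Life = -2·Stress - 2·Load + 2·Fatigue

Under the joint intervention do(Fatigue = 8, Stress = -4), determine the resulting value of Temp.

Under do(Fatigue = 8, Stress = -4), each intervened variable's structural equation is replaced by its fixed value.
Strain = max(Stress, Load) + 1  [with Stress=-4, Load=-1]  = 0
Temp = max(Strain, Stress) + 4  [with Strain=0, Stress=-4]  = 4

4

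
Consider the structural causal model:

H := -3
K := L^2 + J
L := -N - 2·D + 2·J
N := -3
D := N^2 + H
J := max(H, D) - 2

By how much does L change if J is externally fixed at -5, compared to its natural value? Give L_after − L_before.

Intervening sets J = -5 and removes its equation (J := max(H, D) - 2).
D = N^2 + H  [with N=-3, H=-3]  = 6
L = -N - 2·D + 2·J  [with N=-3, D=6, J=-5]  = -19
Without intervention: D = N^2 + H  [with N=-3, H=-3]  = 6; J = max(H, D) - 2  [with H=-3, D=6]  = 4; L = -N - 2·D + 2·J  [with N=-3, D=6, J=4]  = -1.
Change = -19 − (-1) = -18.

-18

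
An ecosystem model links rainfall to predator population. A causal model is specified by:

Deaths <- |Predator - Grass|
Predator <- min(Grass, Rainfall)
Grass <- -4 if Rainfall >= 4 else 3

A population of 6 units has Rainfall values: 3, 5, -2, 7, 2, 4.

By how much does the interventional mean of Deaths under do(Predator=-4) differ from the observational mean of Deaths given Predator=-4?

3.5

Under do(Predator=-4), Predator's equation is replaced by Predator=-4 for every unit. Per-unit Deaths: 7, 0, 7, 0, 7, 0. Mean = 3.5.
E[Deaths|Predator=-4] averages over only the 3 units with Predator=-4 (Rainfall = 5, 7, 4): Deaths = 0, 0, 0, mean 0.
Difference = 3.5 − 0 = 3.5.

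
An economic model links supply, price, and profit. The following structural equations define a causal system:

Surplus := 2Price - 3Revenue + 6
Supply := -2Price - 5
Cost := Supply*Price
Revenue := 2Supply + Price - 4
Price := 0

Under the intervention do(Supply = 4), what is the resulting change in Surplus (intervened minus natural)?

-54

do(Supply=4) replaces the equation Supply := -2Price - 5 with the constant Supply = 4.
Revenue = 2Supply + Price - 4  [with Supply=4, Price=0]  = 4
Surplus = 2Price - 3Revenue + 6  [with Price=0, Revenue=4]  = -6
Without intervention: Supply = -2Price - 5  [with Price=0]  = -5; Revenue = 2Supply + Price - 4  [with Supply=-5, Price=0]  = -14; Surplus = 2Price - 3Revenue + 6  [with Price=0, Revenue=-14]  = 48.
Change = -6 − 48 = -54.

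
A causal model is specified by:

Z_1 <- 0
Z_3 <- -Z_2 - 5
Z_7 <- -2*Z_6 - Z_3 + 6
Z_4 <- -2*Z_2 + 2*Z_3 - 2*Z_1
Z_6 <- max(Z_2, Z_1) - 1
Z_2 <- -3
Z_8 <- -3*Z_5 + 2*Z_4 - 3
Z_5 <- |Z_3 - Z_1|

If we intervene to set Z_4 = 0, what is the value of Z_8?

-9

do(Z_4=0) replaces the equation Z_4 <- -2*Z_2 + 2*Z_3 - 2*Z_1 with the constant Z_4 = 0.
Z_3 = -Z_2 - 5  [with Z_2=-3]  = -2
Z_5 = |Z_3 - Z_1|  [with Z_3=-2, Z_1=0]  = 2
Z_8 = -3*Z_5 + 2*Z_4 - 3  [with Z_5=2, Z_4=0]  = -9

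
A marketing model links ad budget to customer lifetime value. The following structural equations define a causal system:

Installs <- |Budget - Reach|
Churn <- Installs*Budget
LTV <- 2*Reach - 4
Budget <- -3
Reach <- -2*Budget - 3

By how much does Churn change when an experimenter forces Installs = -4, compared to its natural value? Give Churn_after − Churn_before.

30

The intervention breaks the incoming arrows to Installs: Installs <- |Budget - Reach| no longer applies, and Installs = -4.
Churn = Installs*Budget  [with Installs=-4, Budget=-3]  = 12
Without intervention: Reach = -2*Budget - 3  [with Budget=-3]  = 3; Installs = |Budget - Reach|  [with Budget=-3, Reach=3]  = 6; Churn = Installs*Budget  [with Installs=6, Budget=-3]  = -18.
Change = 12 − (-18) = 30.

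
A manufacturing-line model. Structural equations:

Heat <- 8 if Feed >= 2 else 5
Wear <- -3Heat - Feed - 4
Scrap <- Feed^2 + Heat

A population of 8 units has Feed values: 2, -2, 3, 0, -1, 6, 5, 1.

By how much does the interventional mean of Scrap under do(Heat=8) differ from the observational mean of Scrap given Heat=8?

-8.5

The intervention sets Heat=8 in all 8 units regardless of Feed. Recomputing Scrap per unit gives 12, 12, 17, 8, 9, 44, 33, 9; average 18.
Conditioning on Heat=8 selects the 4 unit(s) with Feed ∈ {2, 3, 6, 5}. Their Scrap values: 12, 17, 44, 33. Mean = 26.5.
Difference = 18 − 26.5 = -8.5.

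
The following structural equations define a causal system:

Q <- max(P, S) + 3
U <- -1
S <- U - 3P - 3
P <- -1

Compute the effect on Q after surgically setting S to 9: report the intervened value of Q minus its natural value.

10

The intervention breaks the incoming arrows to S: S <- U - 3P - 3 no longer applies, and S = 9.
Q = max(P, S) + 3  [with P=-1, S=9]  = 12
Without intervention: S = U - 3P - 3  [with U=-1, P=-1]  = -1; Q = max(P, S) + 3  [with P=-1, S=-1]  = 2.
Change = 12 − 2 = 10.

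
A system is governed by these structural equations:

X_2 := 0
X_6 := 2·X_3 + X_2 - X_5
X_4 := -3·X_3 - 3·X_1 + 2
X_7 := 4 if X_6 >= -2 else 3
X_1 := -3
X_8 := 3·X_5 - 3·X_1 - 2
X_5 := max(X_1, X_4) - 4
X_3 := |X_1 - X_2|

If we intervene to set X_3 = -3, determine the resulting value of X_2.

0

Under do(X_3=-3), the mechanism X_3 := |X_1 - X_2| is discarded; X_3 is fixed at -3.
Since X_2 is not a descendant of the intervened variable, it is unaffected.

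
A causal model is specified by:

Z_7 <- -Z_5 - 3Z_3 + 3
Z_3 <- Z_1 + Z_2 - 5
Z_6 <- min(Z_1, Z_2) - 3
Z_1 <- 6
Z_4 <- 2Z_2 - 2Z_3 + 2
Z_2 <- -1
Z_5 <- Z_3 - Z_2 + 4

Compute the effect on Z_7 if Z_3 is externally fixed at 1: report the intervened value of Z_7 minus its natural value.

-4

The intervention breaks the incoming arrows to Z_3: Z_3 <- Z_1 + Z_2 - 5 no longer applies, and Z_3 = 1.
Z_5 = Z_3 - Z_2 + 4  [with Z_3=1, Z_2=-1]  = 6
Z_7 = -Z_5 - 3Z_3 + 3  [with Z_5=6, Z_3=1]  = -6
Without intervention: Z_3 = Z_1 + Z_2 - 5  [with Z_1=6, Z_2=-1]  = 0; Z_5 = Z_3 - Z_2 + 4  [with Z_3=0, Z_2=-1]  = 5; Z_7 = -Z_5 - 3Z_3 + 3  [with Z_5=5, Z_3=0]  = -2.
Change = -6 − (-2) = -4.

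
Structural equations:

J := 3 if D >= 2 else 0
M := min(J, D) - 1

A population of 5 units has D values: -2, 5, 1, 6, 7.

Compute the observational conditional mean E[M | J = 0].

-2

Conditioning on J=0 selects the 2 unit(s) with D ∈ {-2, 1}. Their M values: -3, -1. Mean = -2.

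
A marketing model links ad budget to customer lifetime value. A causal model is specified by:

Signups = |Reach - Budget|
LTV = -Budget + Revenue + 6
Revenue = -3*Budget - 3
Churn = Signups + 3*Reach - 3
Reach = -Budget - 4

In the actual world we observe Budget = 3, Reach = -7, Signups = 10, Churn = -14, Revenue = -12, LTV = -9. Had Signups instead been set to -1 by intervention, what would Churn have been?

-25

The intervention breaks the incoming arrows to Signups: Signups = |Reach - Budget| no longer applies, and Signups = -1.
Reach = -Budget - 4  [with Budget=3]  = -7
Churn = Signups + 3*Reach - 3  [with Signups=-1, Reach=-7]  = -25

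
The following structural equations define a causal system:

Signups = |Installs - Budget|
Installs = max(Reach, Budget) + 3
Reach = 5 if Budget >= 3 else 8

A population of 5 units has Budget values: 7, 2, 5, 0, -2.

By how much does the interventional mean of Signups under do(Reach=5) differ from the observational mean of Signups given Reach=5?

do(Reach=5) breaks Reach's dependence on Budget. With Reach=5 fixed, Signups across the units is 3, 6, 3, 8, 10, mean 6.
E[Signups|Reach=5] averages over only the 2 units with Reach=5 (Budget = 7, 5): Signups = 3, 3, mean 3.
Difference = 6 − 3 = 3.

3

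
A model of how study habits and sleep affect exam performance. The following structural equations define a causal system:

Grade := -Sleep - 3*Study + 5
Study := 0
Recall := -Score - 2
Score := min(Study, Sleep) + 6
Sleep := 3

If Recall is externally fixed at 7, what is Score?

Under do(Recall=7), the mechanism Recall := -Score - 2 is discarded; Recall is fixed at 7.
Since Score is not a descendant of the intervened variable, it is unaffected.
Score = min(Study, Sleep) + 6  [with Study=0, Sleep=3]  = 6

6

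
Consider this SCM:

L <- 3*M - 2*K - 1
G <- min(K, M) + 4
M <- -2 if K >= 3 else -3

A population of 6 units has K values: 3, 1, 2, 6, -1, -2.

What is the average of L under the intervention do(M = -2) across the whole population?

Under do(M=-2), M's equation is replaced by M=-2 for every unit. Per-unit L: -13, -9, -11, -19, -5, -3. Mean = -10.

-10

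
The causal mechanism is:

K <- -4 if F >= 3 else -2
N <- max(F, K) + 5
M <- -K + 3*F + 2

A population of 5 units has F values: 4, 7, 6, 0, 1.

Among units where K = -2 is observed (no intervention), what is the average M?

Observing K=-2 restricts to units where K's equation naturally yields -2: F ∈ {0, 1}. In that subpopulation M = 4, 7, mean 5.5.

5.5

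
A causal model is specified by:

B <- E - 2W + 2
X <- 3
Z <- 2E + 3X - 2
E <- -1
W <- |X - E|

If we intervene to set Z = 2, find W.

4

Under do(Z=2), the mechanism Z <- 2E + 3X - 2 is discarded; Z is fixed at 2.
Since W is not a descendant of the intervened variable, it is unaffected.
W = |X - E|  [with X=3, E=-1]  = 4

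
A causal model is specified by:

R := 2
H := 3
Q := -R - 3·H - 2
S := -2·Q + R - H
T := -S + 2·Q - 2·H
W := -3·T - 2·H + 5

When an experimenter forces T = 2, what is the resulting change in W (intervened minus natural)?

-177

The intervention breaks the incoming arrows to T: T := -S + 2·Q - 2·H no longer applies, and T = 2.
W = -3·T - 2·H + 5  [with T=2, H=3]  = -7
Without intervention: Q = -R - 3·H - 2  [with R=2, H=3]  = -13; S = -2·Q + R - H  [with Q=-13, R=2, H=3]  = 25; T = -S + 2·Q - 2·H  [with S=25, Q=-13, H=3]  = -57; W = -3·T - 2·H + 5  [with T=-57, H=3]  = 170.
Change = -7 − 170 = -177.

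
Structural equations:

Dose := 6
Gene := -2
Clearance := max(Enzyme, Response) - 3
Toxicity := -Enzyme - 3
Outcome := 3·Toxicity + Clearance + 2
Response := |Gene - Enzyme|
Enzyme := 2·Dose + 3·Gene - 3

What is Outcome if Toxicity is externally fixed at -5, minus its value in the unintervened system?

Under do(Toxicity=-5), the mechanism Toxicity := -Enzyme - 3 is discarded; Toxicity is fixed at -5.
Enzyme = 2·Dose + 3·Gene - 3  [with Dose=6, Gene=-2]  = 3
Response = |Gene - Enzyme|  [with Gene=-2, Enzyme=3]  = 5
Clearance = max(Enzyme, Response) - 3  [with Enzyme=3, Response=5]  = 2
Outcome = 3·Toxicity + Clearance + 2  [with Toxicity=-5, Clearance=2]  = -11
Without intervention: Enzyme = 2·Dose + 3·Gene - 3  [with Dose=6, Gene=-2]  = 3; Response = |Gene - Enzyme|  [with Gene=-2, Enzyme=3]  = 5; Toxicity = -Enzyme - 3  [with Enzyme=3]  = -6; Clearance = max(Enzyme, Response) - 3  [with Enzyme=3, Response=5]  = 2; Outcome = 3·Toxicity + Clearance + 2  [with Toxicity=-6, Clearance=2]  = -14.
Change = -11 − (-14) = 3.

3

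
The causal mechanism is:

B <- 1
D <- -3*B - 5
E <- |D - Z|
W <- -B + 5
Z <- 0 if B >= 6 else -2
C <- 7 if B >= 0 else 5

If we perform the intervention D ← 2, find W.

4

The intervention breaks the incoming arrows to D: D <- -3*B - 5 no longer applies, and D = 2.
No directed path runs from D to W, so W keeps its natural value.
W = -B + 5  [with B=1]  = 4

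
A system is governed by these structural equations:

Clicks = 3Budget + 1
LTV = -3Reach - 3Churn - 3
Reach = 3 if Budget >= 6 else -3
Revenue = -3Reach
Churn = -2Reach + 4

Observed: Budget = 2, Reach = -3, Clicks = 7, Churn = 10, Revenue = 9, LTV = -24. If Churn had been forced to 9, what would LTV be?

Under do(Churn=9), the mechanism Churn = -2Reach + 4 is discarded; Churn is fixed at 9.
Reach = 3 if Budget >= 6 else -3  [with Budget=2]  = -3
LTV = -3Reach - 3Churn - 3  [with Reach=-3, Churn=9]  = -21

-21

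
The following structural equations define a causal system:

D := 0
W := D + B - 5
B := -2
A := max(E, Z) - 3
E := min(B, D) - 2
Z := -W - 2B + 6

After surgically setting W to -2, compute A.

9

The intervention breaks the incoming arrows to W: W := D + B - 5 no longer applies, and W = -2.
Z = -W - 2B + 6  [with W=-2, B=-2]  = 12
E = min(B, D) - 2  [with B=-2, D=0]  = -4
A = max(E, Z) - 3  [with E=-4, Z=12]  = 9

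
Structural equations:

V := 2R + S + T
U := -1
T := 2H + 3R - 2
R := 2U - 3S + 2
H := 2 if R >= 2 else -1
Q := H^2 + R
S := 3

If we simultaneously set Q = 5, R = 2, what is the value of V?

15

Setting Q = 5, R = 2 by intervention discards those variables' equations.
H = 2 if R >= 2 else -1  [with R=2]  = 2
T = 2H + 3R - 2  [with H=2, R=2]  = 8
V = 2R + S + T  [with R=2, S=3, T=8]  = 15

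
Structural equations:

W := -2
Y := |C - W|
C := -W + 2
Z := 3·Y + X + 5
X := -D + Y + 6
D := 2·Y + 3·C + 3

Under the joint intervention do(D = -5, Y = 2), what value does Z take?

24

The joint intervention fixes D = -5, Y = 2, removing each variable's own equation.
X = -D + Y + 6  [with D=-5, Y=2]  = 13
Z = 3·Y + X + 5  [with Y=2, X=13]  = 24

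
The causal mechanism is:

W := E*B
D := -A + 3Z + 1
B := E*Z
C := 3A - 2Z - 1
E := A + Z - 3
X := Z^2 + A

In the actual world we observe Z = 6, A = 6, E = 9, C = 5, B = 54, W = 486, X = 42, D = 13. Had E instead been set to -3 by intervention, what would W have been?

54

The intervention breaks the incoming arrows to E: E := A + Z - 3 no longer applies, and E = -3.
B = E*Z  [with E=-3, Z=6]  = -18
W = E*B  [with E=-3, B=-18]  = 54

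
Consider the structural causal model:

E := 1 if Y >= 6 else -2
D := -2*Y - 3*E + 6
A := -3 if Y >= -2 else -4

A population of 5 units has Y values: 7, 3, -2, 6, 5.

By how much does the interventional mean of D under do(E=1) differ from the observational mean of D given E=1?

Every unit gets E=1 under the intervention. D values become -11, -3, 7, -9, -7; E[D|do(E=1)] = -4.6.
E[D|E=1] averages over only the 2 units with E=1 (Y = 7, 6): D = -11, -9, mean -10.
Difference = -4.6 − (-10) = 5.4.

5.4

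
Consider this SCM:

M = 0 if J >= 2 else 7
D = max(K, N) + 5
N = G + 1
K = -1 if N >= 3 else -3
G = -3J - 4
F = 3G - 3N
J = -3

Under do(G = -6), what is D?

Under do(G=-6), the mechanism G = -3J - 4 is discarded; G is fixed at -6.
N = G + 1  [with G=-6]  = -5
K = -1 if N >= 3 else -3  [with N=-5]  = -3
D = max(K, N) + 5  [with K=-3, N=-5]  = 2

2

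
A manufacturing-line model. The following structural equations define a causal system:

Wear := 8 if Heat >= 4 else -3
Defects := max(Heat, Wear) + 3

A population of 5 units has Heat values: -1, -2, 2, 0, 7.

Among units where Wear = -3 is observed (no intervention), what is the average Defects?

2.75

E[Defects|Wear=-3] averages over only the 4 units with Wear=-3 (Heat = -1, -2, 2, 0): Defects = 2, 1, 5, 3, mean 2.75.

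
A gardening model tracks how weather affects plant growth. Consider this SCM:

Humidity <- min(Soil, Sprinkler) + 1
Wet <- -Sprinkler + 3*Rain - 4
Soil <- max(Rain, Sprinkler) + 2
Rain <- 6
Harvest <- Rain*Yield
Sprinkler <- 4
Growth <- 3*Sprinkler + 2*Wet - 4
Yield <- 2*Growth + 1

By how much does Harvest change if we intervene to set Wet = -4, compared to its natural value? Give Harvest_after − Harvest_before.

do(Wet=-4) replaces the equation Wet <- -Sprinkler + 3*Rain - 4 with the constant Wet = -4.
Growth = 3*Sprinkler + 2*Wet - 4  [with Sprinkler=4, Wet=-4]  = 0
Yield = 2*Growth + 1  [with Growth=0]  = 1
Harvest = Rain*Yield  [with Rain=6, Yield=1]  = 6
Without intervention: Wet = -Sprinkler + 3*Rain - 4  [with Sprinkler=4, Rain=6]  = 10; Growth = 3*Sprinkler + 2*Wet - 4  [with Sprinkler=4, Wet=10]  = 28; Yield = 2*Growth + 1  [with Growth=28]  = 57; Harvest = Rain*Yield  [with Rain=6, Yield=57]  = 342.
Change = 6 − 342 = -336.

-336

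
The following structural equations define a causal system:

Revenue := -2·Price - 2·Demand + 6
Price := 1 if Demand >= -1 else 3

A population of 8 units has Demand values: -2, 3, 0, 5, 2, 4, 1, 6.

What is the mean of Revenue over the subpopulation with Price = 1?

Conditioning on Price=1 selects the 7 unit(s) with Demand ∈ {3, 0, 5, 2, 4, 1, 6}. Their Revenue values: -2, 4, -6, 0, -4, 2, -8. Mean = -2.

-2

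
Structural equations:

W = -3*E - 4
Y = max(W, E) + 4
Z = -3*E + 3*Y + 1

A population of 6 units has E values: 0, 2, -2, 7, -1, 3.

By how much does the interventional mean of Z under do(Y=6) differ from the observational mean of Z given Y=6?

Under do(Y=6), Y's equation is replaced by Y=6 for every unit. Per-unit Z: 19, 13, 25, -2, 22, 10. Mean = 14.5.
Observing Y=6 restricts to units where Y's equation naturally yields 6: E ∈ {2, -2}. In that subpopulation Z = 13, 25, mean 19.
Difference = 14.5 − 19 = -4.5.

-4.5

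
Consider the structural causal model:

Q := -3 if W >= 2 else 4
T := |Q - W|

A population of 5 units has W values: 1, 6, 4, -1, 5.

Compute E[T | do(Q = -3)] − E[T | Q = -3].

Under do(Q=-3), Q's equation is replaced by Q=-3 for every unit. Per-unit T: 4, 9, 7, 2, 8. Mean = 6.
Observing Q=-3 restricts to units where Q's equation naturally yields -3: W ∈ {6, 4, 5}. In that subpopulation T = 9, 7, 8, mean 8.
Difference = 6 − 8 = -2.

-2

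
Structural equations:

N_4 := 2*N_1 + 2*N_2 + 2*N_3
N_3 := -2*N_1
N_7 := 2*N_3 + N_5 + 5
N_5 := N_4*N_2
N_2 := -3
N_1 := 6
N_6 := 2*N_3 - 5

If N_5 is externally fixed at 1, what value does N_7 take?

-18

Under do(N_5=1), the mechanism N_5 := N_4*N_2 is discarded; N_5 is fixed at 1.
N_3 = -2*N_1  [with N_1=6]  = -12
N_7 = 2*N_3 + N_5 + 5  [with N_3=-12, N_5=1]  = -18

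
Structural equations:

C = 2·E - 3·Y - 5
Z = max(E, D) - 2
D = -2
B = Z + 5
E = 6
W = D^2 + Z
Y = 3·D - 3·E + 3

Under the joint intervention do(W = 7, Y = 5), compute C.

Under do(W = 7, Y = 5), each intervened variable's structural equation is replaced by its fixed value.
C = 2·E - 3·Y - 5  [with E=6, Y=5]  = -8

-8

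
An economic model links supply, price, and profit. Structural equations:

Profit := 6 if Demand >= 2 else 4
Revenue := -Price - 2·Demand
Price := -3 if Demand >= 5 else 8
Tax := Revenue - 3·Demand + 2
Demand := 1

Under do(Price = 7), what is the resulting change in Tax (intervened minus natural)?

1

Under do(Price=7), the mechanism Price := -3 if Demand >= 5 else 8 is discarded; Price is fixed at 7.
Revenue = -Price - 2·Demand  [with Price=7, Demand=1]  = -9
Tax = Revenue - 3·Demand + 2  [with Revenue=-9, Demand=1]  = -10
Without intervention: Price = -3 if Demand >= 5 else 8  [with Demand=1]  = 8; Revenue = -Price - 2·Demand  [with Price=8, Demand=1]  = -10; Tax = Revenue - 3·Demand + 2  [with Revenue=-10, Demand=1]  = -11.
Change = -10 − (-11) = 1.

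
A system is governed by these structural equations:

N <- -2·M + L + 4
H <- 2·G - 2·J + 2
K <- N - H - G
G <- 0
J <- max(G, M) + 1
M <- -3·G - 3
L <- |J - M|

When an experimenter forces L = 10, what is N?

Intervening sets L = 10 and removes its equation (L <- |J - M|).
M = -3·G - 3  [with G=0]  = -3
N = -2·M + L + 4  [with M=-3, L=10]  = 20

20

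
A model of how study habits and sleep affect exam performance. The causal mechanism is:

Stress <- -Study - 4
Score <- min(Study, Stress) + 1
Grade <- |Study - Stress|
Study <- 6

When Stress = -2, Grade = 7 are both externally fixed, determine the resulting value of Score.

-1

The joint intervention fixes Stress = -2, Grade = 7, removing each variable's own equation.
Score = min(Study, Stress) + 1  [with Study=6, Stress=-2]  = -1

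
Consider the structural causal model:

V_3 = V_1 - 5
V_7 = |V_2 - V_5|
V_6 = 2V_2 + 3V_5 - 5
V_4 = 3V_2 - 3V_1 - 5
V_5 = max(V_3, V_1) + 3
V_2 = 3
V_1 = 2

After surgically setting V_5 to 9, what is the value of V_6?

28

The intervention breaks the incoming arrows to V_5: V_5 = max(V_3, V_1) + 3 no longer applies, and V_5 = 9.
V_6 = 2V_2 + 3V_5 - 5  [with V_2=3, V_5=9]  = 28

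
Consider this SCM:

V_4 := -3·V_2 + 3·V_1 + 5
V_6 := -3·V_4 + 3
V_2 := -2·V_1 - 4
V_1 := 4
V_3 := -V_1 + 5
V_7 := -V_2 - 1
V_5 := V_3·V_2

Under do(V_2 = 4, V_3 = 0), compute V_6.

-12

Under do(V_2 = 4, V_3 = 0), each intervened variable's structural equation is replaced by its fixed value.
V_4 = -3·V_2 + 3·V_1 + 5  [with V_2=4, V_1=4]  = 5
V_6 = -3·V_4 + 3  [with V_4=5]  = -12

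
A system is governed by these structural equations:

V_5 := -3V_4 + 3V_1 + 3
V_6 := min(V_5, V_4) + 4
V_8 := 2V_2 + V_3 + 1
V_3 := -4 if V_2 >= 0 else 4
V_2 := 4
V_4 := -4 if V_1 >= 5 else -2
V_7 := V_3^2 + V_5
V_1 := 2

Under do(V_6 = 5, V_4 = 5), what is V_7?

Under do(V_6 = 5, V_4 = 5), each intervened variable's structural equation is replaced by its fixed value.
V_3 = -4 if V_2 >= 0 else 4  [with V_2=4]  = -4
V_5 = -3V_4 + 3V_1 + 3  [with V_4=5, V_1=2]  = -6
V_7 = V_3^2 + V_5  [with V_3=-4, V_5=-6]  = 10

10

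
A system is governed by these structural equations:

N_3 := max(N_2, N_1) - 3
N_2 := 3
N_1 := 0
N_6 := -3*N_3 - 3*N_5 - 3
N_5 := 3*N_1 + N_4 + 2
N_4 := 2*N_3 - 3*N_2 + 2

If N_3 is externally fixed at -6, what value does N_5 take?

do(N_3=-6) replaces the equation N_3 := max(N_2, N_1) - 3 with the constant N_3 = -6.
N_4 = 2*N_3 - 3*N_2 + 2  [with N_3=-6, N_2=3]  = -19
N_5 = 3*N_1 + N_4 + 2  [with N_1=0, N_4=-19]  = -17

-17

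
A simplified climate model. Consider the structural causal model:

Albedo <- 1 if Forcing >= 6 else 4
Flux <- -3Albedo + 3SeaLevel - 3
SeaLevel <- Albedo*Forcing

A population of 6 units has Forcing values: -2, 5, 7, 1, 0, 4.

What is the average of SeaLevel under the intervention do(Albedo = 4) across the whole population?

The intervention sets Albedo=4 in all 6 units regardless of Forcing. Recomputing SeaLevel per unit gives -8, 20, 28, 4, 0, 16; average 10.

10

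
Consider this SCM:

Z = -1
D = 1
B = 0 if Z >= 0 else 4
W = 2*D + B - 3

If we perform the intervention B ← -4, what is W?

The intervention breaks the incoming arrows to B: B = 0 if Z >= 0 else 4 no longer applies, and B = -4.
W = 2*D + B - 3  [with D=1, B=-4]  = -5

-5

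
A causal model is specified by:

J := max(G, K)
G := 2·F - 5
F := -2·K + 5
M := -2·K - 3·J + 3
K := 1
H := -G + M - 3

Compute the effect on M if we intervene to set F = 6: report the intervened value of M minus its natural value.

do(F=6) replaces the equation F := -2·K + 5 with the constant F = 6.
G = 2·F - 5  [with F=6]  = 7
J = max(G, K)  [with G=7, K=1]  = 7
M = -2·K - 3·J + 3  [with K=1, J=7]  = -20
Without intervention: F = -2·K + 5  [with K=1]  = 3; G = 2·F - 5  [with F=3]  = 1; J = max(G, K)  [with G=1, K=1]  = 1; M = -2·K - 3·J + 3  [with K=1, J=1]  = -2.
Change = -20 − (-2) = -18.

-18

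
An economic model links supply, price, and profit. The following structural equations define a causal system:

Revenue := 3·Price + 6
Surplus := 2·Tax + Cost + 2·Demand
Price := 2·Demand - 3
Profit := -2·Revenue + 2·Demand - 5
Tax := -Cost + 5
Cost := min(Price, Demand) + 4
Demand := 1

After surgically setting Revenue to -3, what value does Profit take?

Under do(Revenue=-3), the mechanism Revenue := 3·Price + 6 is discarded; Revenue is fixed at -3.
Profit = -2·Revenue + 2·Demand - 5  [with Revenue=-3, Demand=1]  = 3

3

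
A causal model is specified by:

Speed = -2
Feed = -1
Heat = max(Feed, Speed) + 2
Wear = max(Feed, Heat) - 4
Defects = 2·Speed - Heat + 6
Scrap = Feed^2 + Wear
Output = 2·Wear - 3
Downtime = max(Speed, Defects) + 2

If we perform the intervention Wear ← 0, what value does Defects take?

Intervening sets Wear = 0 and removes its equation (Wear = max(Feed, Heat) - 4).
No directed path runs from Wear to Defects, so Defects keeps its natural value.
Heat = max(Feed, Speed) + 2  [with Feed=-1, Speed=-2]  = 1
Defects = 2·Speed - Heat + 6  [with Speed=-2, Heat=1]  = 1

1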